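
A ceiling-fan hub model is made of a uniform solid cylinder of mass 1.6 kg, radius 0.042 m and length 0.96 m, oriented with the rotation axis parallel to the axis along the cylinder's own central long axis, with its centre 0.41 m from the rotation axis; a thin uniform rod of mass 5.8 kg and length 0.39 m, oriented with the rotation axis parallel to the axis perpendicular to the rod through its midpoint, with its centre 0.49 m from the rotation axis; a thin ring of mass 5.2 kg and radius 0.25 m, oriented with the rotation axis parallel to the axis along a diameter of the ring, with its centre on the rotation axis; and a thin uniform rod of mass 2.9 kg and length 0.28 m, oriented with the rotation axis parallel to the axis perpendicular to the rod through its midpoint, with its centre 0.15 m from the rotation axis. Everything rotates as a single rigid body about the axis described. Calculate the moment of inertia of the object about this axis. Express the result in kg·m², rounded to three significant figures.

Solid cylinder: I_cm = (1/2)MR² = (1/2)(1.6)(0.042)² = 0.0014112 kg·m²; centre at d = 0.41 m, so the parallel axis theorem gives I = 0.0014112 + (1.6)(0.41)² = 0.27037 kg·m².
Thin rod: I_cm = (1/12)ML² = (1/12)(5.8)(0.39)² = 0.073515 kg·m²; centre at d = 0.49 m, so the parallel axis theorem gives I = 0.073515 + (5.8)(0.49)² = 1.4661 kg·m².
Thin ring: I_cm = (1/2)MR² = (1/2)(5.2)(0.25)² = 0.1625 kg·m²; axis through the centre, so I = 0.1625 kg·m².
Thin rod: I_cm = (1/12)ML² = (1/12)(2.9)(0.28)² = 0.018947 kg·m²; centre at d = 0.15 m, so the parallel axis theorem gives I = 0.018947 + (2.9)(0.15)² = 0.084197 kg·m².
Total I = 0.27037 + 1.4661 + 0.1625 + 0.084197 = 1.9832 kg·m².

1.98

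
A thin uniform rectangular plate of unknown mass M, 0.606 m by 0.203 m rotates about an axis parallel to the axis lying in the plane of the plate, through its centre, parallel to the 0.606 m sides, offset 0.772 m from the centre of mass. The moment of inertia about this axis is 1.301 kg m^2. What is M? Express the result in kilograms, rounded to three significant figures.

I = I_cm + Md² = (1/12)Mb² + Md² = M·[0.0833333·(0.203)² + (0.772)²] = M·0.59942.
So M = 1.301 / 0.59942 = 2.1704 kg.

2.17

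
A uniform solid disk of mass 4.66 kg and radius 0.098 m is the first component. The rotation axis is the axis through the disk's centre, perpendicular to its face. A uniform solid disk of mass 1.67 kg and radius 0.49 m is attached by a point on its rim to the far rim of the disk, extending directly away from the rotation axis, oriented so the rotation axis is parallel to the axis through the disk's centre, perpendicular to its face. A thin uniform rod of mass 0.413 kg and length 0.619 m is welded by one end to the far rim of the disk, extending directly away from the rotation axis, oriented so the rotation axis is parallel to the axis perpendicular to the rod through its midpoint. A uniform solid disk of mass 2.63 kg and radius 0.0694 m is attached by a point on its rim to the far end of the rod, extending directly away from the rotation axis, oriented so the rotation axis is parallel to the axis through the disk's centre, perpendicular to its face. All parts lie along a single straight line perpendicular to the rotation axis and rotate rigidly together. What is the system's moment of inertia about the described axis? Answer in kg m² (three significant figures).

9.82

Solid disk: I_cm = (1/2)MR² = (1/2)(4.66)(0.098)² = 0.022377 kg m²; axis through the centre, so I = 0.022377 kg m².
Solid disk: I_cm = (1/2)MR² = (1/2)(1.67)(0.49)² = 0.20048 kg m²; centre at d = 0.098 + 0.49 = 0.588 m, so I = I_cm + Md² gives I = 0.20048 + (1.67)(0.588)² = 0.77788 kg m².
Thin rod: I_cm = (1/12)ML² = (1/12)(0.413)(0.619)² = 0.013187 kg m²; centre at d = 0.098 + 0.49 + 0.49 + 0.3095 = 1.3875 m, so I = I_cm + Md² gives I = 0.013187 + (0.413)(1.3875)² = 0.80828 kg m².
Solid disk: I_cm = (1/2)MR² = (1/2)(2.63)(0.0694)² = 0.0063335 kg m²; centre at d = 0.098 + 0.49 + 0.49 + 0.3095 + 0.3095 + 0.0694 = 1.7664 m, so I = I_cm + Md² gives I = 0.0063335 + (2.63)(1.7664)² = 8.2124 kg m².
Total I = 0.022377 + 0.77788 + 0.80828 + 8.2124 = 9.8209 kg m².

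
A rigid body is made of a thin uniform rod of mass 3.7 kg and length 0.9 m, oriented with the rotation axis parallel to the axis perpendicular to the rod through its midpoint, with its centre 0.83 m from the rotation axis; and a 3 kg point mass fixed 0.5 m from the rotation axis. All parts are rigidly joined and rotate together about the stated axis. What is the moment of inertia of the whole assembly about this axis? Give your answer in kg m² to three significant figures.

3.55

Thin rod: I_cm = (1/12)ML² = (1/12)(3.7)(0.9)² = 0.24975 kg m²; centre at d = 0.83 m, so the parallel axis theorem gives I = 0.24975 + (3.7)(0.83)² = 2.7987 kg m².
Point mass: I_cm = 0; centre at d = 0.5 m, so the parallel axis theorem gives I = 0 + (3)(0.5)² = 0.75 kg m².
Total I = 2.7987 + 0.75 = 3.5487 kg m².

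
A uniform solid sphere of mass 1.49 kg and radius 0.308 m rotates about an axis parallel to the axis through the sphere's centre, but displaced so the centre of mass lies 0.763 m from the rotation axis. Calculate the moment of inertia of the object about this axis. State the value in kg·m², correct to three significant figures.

I_cm = (2/5)MR² = (2/5)(1.49)(0.308)² = 0.056539 kg·m²; centre at d = 0.763 m, so I = I_cm + Md² gives I = 0.056539 + (1.49)(0.763)² = 0.92397 kg·m².

0.924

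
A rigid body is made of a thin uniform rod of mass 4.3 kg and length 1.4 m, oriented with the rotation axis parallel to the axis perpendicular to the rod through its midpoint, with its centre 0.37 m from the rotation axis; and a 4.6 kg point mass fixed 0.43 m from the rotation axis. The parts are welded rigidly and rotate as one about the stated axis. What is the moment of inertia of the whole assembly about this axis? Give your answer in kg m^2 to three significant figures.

2.14

Thin rod: I_cm = (1/12)ML² = (1/12)(4.3)(1.4)² = 0.70233 kg m^2; centre at d = 0.37 m, so I = I_cm + Md² gives I = 0.70233 + (4.3)(0.37)² = 1.291 kg m^2.
Point mass: I_cm = 0; centre at d = 0.43 m, so I = I_cm + Md² gives I = 0 + (4.6)(0.43)² = 0.85054 kg m^2.
Total I = 1.291 + 0.85054 = 2.1415 kg m^2.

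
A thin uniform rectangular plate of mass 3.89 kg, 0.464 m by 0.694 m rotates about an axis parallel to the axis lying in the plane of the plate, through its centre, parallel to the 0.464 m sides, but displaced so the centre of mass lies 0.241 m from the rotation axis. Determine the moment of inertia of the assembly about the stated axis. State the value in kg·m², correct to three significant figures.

I_cm = (1/12)Mb² = (1/12)(3.89)(0.694)² = 0.15613 kg·m²; centre at d = 0.241 m, so I = I_cm + Md² gives I = 0.15613 + (3.89)(0.241)² = 0.38207 kg·m².

0.382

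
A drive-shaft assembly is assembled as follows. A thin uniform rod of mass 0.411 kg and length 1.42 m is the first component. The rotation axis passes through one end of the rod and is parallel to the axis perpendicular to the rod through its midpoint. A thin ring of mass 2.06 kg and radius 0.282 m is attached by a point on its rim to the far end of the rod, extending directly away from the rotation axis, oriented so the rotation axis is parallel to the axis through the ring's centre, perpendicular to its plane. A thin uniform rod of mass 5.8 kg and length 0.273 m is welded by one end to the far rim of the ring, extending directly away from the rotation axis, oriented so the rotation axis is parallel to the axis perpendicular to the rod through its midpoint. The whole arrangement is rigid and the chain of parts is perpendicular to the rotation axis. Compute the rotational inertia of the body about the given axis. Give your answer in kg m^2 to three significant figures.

Thin rod: I_cm = (1/12)ML² = (1/12)(0.411)(1.42)² = 0.069062 kg m^2; centre at d = 0.71 m, so I = I_cm + Md² gives I = 0.069062 + (0.411)(0.71)² = 0.27625 kg m^2.
Thin ring: I_cm = MR² = (2.06)(0.282)² = 0.16382 kg m^2; centre at d = 0.71 + 0.71 + 0.282 = 1.702 m, so I = I_cm + Md² gives I = 0.16382 + (2.06)(1.702)² = 6.1312 kg m^2.
Thin rod: I_cm = (1/12)ML² = (1/12)(5.8)(0.273)² = 0.036022 kg m^2; centre at d = 0.71 + 0.71 + 0.282 + 0.282 + 0.1365 = 2.1205 m, so I = I_cm + Md² gives I = 0.036022 + (5.8)(2.1205)² = 26.116 kg m^2.
Total I = 0.27625 + 6.1312 + 26.116 = 32.523 kg m^2.

32.5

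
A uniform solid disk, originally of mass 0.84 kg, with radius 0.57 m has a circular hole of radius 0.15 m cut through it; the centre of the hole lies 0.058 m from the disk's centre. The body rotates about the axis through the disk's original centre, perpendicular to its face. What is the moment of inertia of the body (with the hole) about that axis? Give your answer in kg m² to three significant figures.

Unpierced body about its centre: I₀ = (1/2)MR² = (1/2)(0.84)(0.57)² = 0.13646 kg m².
The removed disk has mass m = M·(r/R)² = (0.84)(0.15/0.57)² = 0.058172 kg (same uniform areal density).
Its moment of inertia about the rotation axis (parallel-axis theorem): I_hole = (1/2)mr² + md² = (1/2)(0.058172)(0.15)² + (0.058172)(0.058)² = 0.00085012 kg m².
Treating the hole as negative mass, I = I₀ − I_hole = 0.13646 − 0.00085012 = 0.13561 kg m².

0.136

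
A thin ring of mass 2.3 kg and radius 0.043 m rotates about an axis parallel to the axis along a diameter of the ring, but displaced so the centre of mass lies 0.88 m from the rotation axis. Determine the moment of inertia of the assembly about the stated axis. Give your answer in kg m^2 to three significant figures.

1.78

I_cm = (1/2)MR² = (1/2)(2.3)(0.043)² = 0.0021263 kg m^2; centre at d = 0.88 m, so I = I_cm + Md² gives I = 0.0021263 + (2.3)(0.88)² = 1.7832 kg m^2.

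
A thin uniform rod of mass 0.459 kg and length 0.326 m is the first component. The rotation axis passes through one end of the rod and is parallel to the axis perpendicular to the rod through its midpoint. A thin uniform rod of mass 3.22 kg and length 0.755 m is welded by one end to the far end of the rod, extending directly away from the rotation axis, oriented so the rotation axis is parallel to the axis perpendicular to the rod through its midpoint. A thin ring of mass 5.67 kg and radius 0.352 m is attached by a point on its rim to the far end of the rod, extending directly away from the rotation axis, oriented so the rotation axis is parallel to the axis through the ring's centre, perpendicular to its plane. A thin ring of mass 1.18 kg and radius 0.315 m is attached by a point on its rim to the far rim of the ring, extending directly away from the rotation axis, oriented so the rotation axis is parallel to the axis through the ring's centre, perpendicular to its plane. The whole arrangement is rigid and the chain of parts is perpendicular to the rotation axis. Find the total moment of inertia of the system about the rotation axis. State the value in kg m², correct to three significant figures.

Thin rod: I_cm = (1/12)ML² = (1/12)(0.459)(0.326)² = 0.0040651 kg m²; centre at d = 0.163 m, so the parallel axis theorem gives I = 0.0040651 + (0.459)(0.163)² = 0.01626 kg m².
Thin rod: I_cm = (1/12)ML² = (1/12)(3.22)(0.755)² = 0.15296 kg m²; centre at d = 0.163 + 0.163 + 0.3775 = 0.7035 m, so the parallel axis theorem gives I = 0.15296 + (3.22)(0.7035)² = 1.7466 kg m².
Thin ring: I_cm = MR² = (5.67)(0.352)² = 0.70254 kg m²; centre at d = 0.163 + 0.163 + 0.3775 + 0.3775 + 0.352 = 1.433 m, so the parallel axis theorem gives I = 0.70254 + (5.67)(1.433)² = 12.346 kg m².
Thin ring: I_cm = MR² = (1.18)(0.315)² = 0.11709 kg m²; centre at d = 0.163 + 0.163 + 0.3775 + 0.3775 + 0.352 + 0.352 + 0.315 = 2.1 m, so the parallel axis theorem gives I = 0.11709 + (1.18)(2.1)² = 5.3209 kg m².
Total I = 0.01626 + 1.7466 + 12.346 + 5.3209 = 19.43 kg m².

19.4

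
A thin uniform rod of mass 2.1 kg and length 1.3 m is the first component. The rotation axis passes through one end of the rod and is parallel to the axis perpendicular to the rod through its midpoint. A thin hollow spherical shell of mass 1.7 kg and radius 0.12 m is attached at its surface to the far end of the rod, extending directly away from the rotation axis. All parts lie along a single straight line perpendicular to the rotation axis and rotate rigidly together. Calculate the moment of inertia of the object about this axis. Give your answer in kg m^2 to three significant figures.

Thin rod: I_cm = (1/12)ML² = (1/12)(2.1)(1.3)² = 0.29575 kg m^2; centre at d = 0.65 m, so I = I_cm + Md² gives I = 0.29575 + (2.1)(0.65)² = 1.183 kg m^2.
Spherical shell: I_cm = (2/3)MR² = (2/3)(1.7)(0.12)² = 0.01632 kg m^2; centre at d = 0.65 + 0.65 + 0.12 = 1.42 m, so I = I_cm + Md² gives I = 0.01632 + (1.7)(1.42)² = 3.4442 kg m^2.
Total I = 1.183 + 3.4442 = 4.6272 kg m^2.

4.63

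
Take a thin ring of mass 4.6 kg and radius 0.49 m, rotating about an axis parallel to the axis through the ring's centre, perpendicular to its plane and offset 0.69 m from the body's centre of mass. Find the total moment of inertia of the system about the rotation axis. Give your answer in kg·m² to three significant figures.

I_cm = MR² = (4.6)(0.49)² = 1.1045 kg·m²; centre at d = 0.69 m, so the parallel axis theorem gives I = 1.1045 + (4.6)(0.69)² = 3.2945 kg·m².

3.29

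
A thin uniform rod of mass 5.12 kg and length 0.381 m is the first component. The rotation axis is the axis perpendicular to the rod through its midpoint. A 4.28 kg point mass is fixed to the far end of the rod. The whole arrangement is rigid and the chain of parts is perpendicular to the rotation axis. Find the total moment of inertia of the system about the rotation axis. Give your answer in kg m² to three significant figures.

0.217

Thin rod: I_cm = (1/12)ML² = (1/12)(5.12)(0.381)² = 0.061935 kg m²; axis through the centre, so I = 0.061935 kg m².
Point mass: I_cm = 0; centre at d = 0.1905 m, so the parallel axis theorem gives I = 0 + (4.28)(0.1905)² = 0.15532 kg m².
Total I = 0.061935 + 0.15532 = 0.21726 kg m².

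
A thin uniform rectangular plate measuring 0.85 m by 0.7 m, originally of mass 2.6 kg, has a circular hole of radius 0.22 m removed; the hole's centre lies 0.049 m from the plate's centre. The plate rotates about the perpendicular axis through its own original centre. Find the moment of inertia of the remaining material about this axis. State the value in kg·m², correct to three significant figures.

0.245

Unpierced body about its centre: I₀ = (1/12)M(a²+b²) = (1/12)(2.6)[(0.85)² + (0.7)²] = 0.26271 kg·m².
The removed disk has mass m = M·πr²/(ab) = (2.6)·π(0.22)²/(0.85·0.7) = 0.66443 kg (same uniform areal density).
Its moment of inertia about the rotation axis (parallel-axis theorem): I_hole = (1/2)mr² + md² = (1/2)(0.66443)(0.22)² + (0.66443)(0.049)² = 0.017675 kg·m².
Treating the hole as negative mass, I = I₀ − I_hole = 0.26271 − 0.017675 = 0.24503 kg·m².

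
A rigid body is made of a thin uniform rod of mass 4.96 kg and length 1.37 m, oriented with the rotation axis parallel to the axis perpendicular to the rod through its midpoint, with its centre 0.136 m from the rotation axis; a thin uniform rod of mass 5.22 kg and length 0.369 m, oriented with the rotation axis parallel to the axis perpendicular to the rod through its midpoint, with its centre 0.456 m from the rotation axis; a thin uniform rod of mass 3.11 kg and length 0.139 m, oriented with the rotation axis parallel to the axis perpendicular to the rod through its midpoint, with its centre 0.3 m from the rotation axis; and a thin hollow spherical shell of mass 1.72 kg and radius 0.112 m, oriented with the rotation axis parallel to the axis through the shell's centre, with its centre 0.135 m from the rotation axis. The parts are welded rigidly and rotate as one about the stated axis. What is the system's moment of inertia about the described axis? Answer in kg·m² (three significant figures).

Thin rod: I_cm = (1/12)ML² = (1/12)(4.96)(1.37)² = 0.77579 kg·m²; centre at d = 0.136 m, so I = I_cm + Md² gives I = 0.77579 + (4.96)(0.136)² = 0.86753 kg·m².
Thin rod: I_cm = (1/12)ML² = (1/12)(5.22)(0.369)² = 0.05923 kg·m²; centre at d = 0.456 m, so I = I_cm + Md² gives I = 0.05923 + (5.22)(0.456)² = 1.1447 kg·m².
Thin rod: I_cm = (1/12)ML² = (1/12)(3.11)(0.139)² = 0.0050074 kg·m²; centre at d = 0.3 m, so I = I_cm + Md² gives I = 0.0050074 + (3.11)(0.3)² = 0.28491 kg·m².
Spherical shell: I_cm = (2/3)MR² = (2/3)(1.72)(0.112)² = 0.014384 kg·m²; centre at d = 0.135 m, so I = I_cm + Md² gives I = 0.014384 + (1.72)(0.135)² = 0.045731 kg·m².
Total I = 0.86753 + 1.1447 + 0.28491 + 0.045731 = 2.3428 kg·m².

2.34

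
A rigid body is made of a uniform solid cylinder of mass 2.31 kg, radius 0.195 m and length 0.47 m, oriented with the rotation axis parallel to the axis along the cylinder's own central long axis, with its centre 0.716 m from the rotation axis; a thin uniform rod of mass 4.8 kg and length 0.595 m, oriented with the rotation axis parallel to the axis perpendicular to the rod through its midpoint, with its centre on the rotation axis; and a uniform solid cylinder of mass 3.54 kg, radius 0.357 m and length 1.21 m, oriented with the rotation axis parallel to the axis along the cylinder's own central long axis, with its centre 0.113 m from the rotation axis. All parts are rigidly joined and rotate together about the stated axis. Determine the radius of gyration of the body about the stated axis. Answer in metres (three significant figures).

0.392

Solid cylinder: I_cm = (1/2)MR² = (1/2)(2.31)(0.195)² = 0.043919 kg m^2; centre at d = 0.716 m, so I = I_cm + Md² gives I = 0.043919 + (2.31)(0.716)² = 1.2282 kg m^2.
Thin rod: I_cm = (1/12)ML² = (1/12)(4.8)(0.595)² = 0.14161 kg m^2; axis through the centre, so I = 0.14161 kg m^2.
Solid cylinder: I_cm = (1/2)MR² = (1/2)(3.54)(0.357)² = 0.22558 kg m^2; centre at d = 0.113 m, so I = I_cm + Md² gives I = 0.22558 + (3.54)(0.113)² = 0.27079 kg m^2.
Total I = 1.6406 kg m^2; total mass M = 10.65 kg.
k = √(I/M) = √(1.6406/10.65) = 0.39248 m.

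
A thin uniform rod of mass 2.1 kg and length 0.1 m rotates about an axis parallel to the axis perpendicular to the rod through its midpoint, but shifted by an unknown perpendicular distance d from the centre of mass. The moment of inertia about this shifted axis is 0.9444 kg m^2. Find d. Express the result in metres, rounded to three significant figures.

About the centre-of-mass axis, I_cm = (1/12)ML² = (1/12)(2.1)(0.1)² = 0.00175 kg m^2.
Parallel axis theorem: I = I_cm + Md², so Md² = 0.9444 − 0.00175 = 0.94265 kg m^2.
d = √(0.94265 / 2.1) = 0.66999 m.

0.670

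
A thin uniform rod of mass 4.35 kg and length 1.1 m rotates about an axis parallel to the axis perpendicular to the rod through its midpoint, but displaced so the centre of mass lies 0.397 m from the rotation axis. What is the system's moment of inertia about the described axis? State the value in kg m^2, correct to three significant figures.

1.12

I_cm = (1/12)ML² = (1/12)(4.35)(1.1)² = 0.43862 kg m^2; centre at d = 0.397 m, so I = I_cm + Md² gives I = 0.43862 + (4.35)(0.397)² = 1.1242 kg m^2.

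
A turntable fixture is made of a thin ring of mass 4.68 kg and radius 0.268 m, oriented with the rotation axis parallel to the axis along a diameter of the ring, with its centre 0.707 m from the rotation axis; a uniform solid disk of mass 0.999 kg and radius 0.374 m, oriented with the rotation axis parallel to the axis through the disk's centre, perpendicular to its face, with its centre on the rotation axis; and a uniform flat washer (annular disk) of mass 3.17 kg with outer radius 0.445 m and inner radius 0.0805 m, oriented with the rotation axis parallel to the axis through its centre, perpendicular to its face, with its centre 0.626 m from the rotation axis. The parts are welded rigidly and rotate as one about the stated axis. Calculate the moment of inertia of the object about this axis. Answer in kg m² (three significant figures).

4.14

Thin ring: I_cm = (1/2)MR² = (1/2)(4.68)(0.268)² = 0.16807 kg m²; centre at d = 0.707 m, so I = I_cm + Md² gives I = 0.16807 + (4.68)(0.707)² = 2.5074 kg m².
Solid disk: I_cm = (1/2)MR² = (1/2)(0.999)(0.374)² = 0.069868 kg m²; axis through the centre, so I = 0.069868 kg m².
Annular disk: I_cm = (1/2)M(R²+r²) = (1/2)(3.17)[(0.445)² + (0.0805)²] = 0.32414 kg m²; centre at d = 0.626 m, so I = I_cm + Md² gives I = 0.32414 + (3.17)(0.626)² = 1.5664 kg m².
Total I = 2.5074 + 0.069868 + 1.5664 = 4.1436 kg m².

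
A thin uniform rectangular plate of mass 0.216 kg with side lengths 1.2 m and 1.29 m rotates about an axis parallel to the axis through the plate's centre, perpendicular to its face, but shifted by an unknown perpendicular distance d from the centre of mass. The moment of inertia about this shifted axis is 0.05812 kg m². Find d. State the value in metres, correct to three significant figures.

0.102

About the centre-of-mass axis, I_cm = (1/12)M(a²+b²) = (1/12)(0.216)[(1.2)² + (1.29)²] = 0.055874 kg m².
Parallel axis theorem: I = I_cm + Md², so Md² = 0.05812 − 0.055874 = 0.0022462 kg m².
d = √(0.0022462 / 0.216) = 0.10198 m.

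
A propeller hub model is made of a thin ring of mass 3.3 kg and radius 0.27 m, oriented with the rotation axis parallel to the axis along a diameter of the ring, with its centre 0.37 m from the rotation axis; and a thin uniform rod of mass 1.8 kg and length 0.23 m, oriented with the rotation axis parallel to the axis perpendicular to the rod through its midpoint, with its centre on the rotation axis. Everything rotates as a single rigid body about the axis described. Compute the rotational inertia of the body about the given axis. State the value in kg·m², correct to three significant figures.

0.580

Thin ring: I_cm = (1/2)MR² = (1/2)(3.3)(0.27)² = 0.12029 kg·m²; centre at d = 0.37 m, so the parallel axis theorem gives I = 0.12029 + (3.3)(0.37)² = 0.57205 kg·m².
Thin rod: I_cm = (1/12)ML² = (1/12)(1.8)(0.23)² = 0.007935 kg·m²; axis through the centre, so I = 0.007935 kg·m².
Total I = 0.57205 + 0.007935 = 0.57999 kg·m².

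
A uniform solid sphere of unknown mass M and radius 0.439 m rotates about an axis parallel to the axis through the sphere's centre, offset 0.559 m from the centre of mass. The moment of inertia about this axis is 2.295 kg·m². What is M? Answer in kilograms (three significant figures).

5.89

I = I_cm + Md² = (2/5)MR² + Md² = M·[0.4·(0.439)² + (0.559)²] = M·0.38957.
So M = 2.295 / 0.38957 = 5.8911 kg.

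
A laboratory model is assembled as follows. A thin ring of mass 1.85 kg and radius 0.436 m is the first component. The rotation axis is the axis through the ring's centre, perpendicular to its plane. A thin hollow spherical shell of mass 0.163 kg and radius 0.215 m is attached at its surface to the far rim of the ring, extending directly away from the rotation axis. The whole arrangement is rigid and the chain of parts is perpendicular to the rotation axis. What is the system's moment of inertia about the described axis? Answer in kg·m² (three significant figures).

0.426

Thin ring: I_cm = MR² = (1.85)(0.436)² = 0.35168 kg·m²; axis through the centre, so I = 0.35168 kg·m².
Spherical shell: I_cm = (2/3)MR² = (2/3)(0.163)(0.215)² = 0.0050231 kg·m²; centre at d = 0.436 + 0.215 = 0.651 m, so I = I_cm + Md² gives I = 0.0050231 + (0.163)(0.651)² = 0.074103 kg·m².
Total I = 0.35168 + 0.074103 = 0.42578 kg·m².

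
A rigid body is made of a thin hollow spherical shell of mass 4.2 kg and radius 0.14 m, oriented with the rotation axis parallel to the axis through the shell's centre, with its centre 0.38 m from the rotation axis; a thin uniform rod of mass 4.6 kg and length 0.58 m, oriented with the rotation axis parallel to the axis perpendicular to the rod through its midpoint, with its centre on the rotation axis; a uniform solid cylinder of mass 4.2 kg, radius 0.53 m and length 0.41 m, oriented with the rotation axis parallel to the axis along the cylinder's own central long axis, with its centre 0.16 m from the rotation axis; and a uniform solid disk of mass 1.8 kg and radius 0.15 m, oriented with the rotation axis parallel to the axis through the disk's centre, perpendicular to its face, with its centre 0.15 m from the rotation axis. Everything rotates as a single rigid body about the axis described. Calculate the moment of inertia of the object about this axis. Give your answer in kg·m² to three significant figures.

Spherical shell: I_cm = (2/3)MR² = (2/3)(4.2)(0.14)² = 0.05488 kg·m²; centre at d = 0.38 m, so I = I_cm + Md² gives I = 0.05488 + (4.2)(0.38)² = 0.66136 kg·m².
Thin rod: I_cm = (1/12)ML² = (1/12)(4.6)(0.58)² = 0.12895 kg·m²; axis through the centre, so I = 0.12895 kg·m².
Solid cylinder: I_cm = (1/2)MR² = (1/2)(4.2)(0.53)² = 0.58989 kg·m²; centre at d = 0.16 m, so I = I_cm + Md² gives I = 0.58989 + (4.2)(0.16)² = 0.69741 kg·m².
Solid disk: I_cm = (1/2)MR² = (1/2)(1.8)(0.15)² = 0.02025 kg·m²; centre at d = 0.15 m, so I = I_cm + Md² gives I = 0.02025 + (1.8)(0.15)² = 0.06075 kg·m².
Total I = 0.66136 + 0.12895 + 0.69741 + 0.06075 = 1.5485 kg·m².

1.55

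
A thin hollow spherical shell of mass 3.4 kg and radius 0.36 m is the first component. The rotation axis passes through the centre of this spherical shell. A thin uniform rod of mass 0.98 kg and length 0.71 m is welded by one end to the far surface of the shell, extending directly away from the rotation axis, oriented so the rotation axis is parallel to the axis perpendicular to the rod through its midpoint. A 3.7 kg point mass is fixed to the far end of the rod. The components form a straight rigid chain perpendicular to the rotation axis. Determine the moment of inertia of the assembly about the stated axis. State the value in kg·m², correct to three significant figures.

5.07

Spherical shell: I_cm = (2/3)MR² = (2/3)(3.4)(0.36)² = 0.29376 kg·m²; axis through the centre, so I = 0.29376 kg·m².
Thin rod: I_cm = (1/12)ML² = (1/12)(0.98)(0.71)² = 0.041168 kg·m²; centre at d = 0.36 + 0.355 = 0.715 m, so the parallel axis theorem gives I = 0.041168 + (0.98)(0.715)² = 0.54217 kg·m².
Point mass: I_cm = 0; centre at d = 0.36 + 0.355 + 0.355 = 1.07 m, so the parallel axis theorem gives I = 0 + (3.7)(1.07)² = 4.2361 kg·m².
Total I = 0.29376 + 0.54217 + 4.2361 = 5.0721 kg·m².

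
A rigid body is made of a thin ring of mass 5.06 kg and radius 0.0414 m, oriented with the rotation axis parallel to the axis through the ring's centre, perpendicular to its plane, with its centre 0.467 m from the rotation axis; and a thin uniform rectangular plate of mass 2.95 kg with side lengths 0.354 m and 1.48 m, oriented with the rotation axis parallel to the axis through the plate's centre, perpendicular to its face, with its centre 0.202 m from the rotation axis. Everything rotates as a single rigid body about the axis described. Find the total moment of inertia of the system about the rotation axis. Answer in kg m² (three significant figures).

1.80

Thin ring: I_cm = MR² = (5.06)(0.0414)² = 0.0086726 kg m²; centre at d = 0.467 m, so I = I_cm + Md² gives I = 0.0086726 + (5.06)(0.467)² = 1.1122 kg m².
Rectangular plate: I_cm = (1/12)M(a²+b²) = (1/12)(2.95)[(0.354)² + (1.48)²] = 0.56928 kg m²; centre at d = 0.202 m, so I = I_cm + Md² gives I = 0.56928 + (2.95)(0.202)² = 0.68965 kg m².
Total I = 1.1122 + 0.68965 = 1.8019 kg m².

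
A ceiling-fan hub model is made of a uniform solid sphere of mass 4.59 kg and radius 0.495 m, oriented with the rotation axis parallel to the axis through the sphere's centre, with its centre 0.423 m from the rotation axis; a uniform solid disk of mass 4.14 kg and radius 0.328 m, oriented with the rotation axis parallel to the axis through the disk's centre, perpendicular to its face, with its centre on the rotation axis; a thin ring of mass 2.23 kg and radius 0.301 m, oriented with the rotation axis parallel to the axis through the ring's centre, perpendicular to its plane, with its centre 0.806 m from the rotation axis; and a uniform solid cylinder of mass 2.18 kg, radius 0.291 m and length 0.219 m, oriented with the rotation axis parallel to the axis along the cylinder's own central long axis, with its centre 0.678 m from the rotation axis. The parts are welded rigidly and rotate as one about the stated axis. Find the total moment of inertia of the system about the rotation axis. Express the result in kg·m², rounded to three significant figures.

Solid sphere: I_cm = (2/5)MR² = (2/5)(4.59)(0.495)² = 0.44987 kg·m²; centre at d = 0.423 m, so I = I_cm + Md² gives I = 0.44987 + (4.59)(0.423)² = 1.2712 kg·m².
Solid disk: I_cm = (1/2)MR² = (1/2)(4.14)(0.328)² = 0.2227 kg·m²; axis through the centre, so I = 0.2227 kg·m².
Thin ring: I_cm = MR² = (2.23)(0.301)² = 0.20204 kg·m²; centre at d = 0.806 m, so I = I_cm + Md² gives I = 0.20204 + (2.23)(0.806)² = 1.6507 kg·m².
Solid cylinder: I_cm = (1/2)MR² = (1/2)(2.18)(0.291)² = 0.092302 kg·m²; centre at d = 0.678 m, so I = I_cm + Md² gives I = 0.092302 + (2.18)(0.678)² = 1.0944 kg·m².
Total I = 1.2712 + 0.2227 + 1.6507 + 1.0944 = 4.239 kg·m².

4.24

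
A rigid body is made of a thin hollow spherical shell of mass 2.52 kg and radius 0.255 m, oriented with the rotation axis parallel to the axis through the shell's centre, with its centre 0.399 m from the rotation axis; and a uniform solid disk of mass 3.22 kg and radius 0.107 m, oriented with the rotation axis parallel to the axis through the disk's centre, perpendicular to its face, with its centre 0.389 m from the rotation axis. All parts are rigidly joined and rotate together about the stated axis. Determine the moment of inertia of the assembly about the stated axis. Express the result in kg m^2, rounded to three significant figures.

1.02

Spherical shell: I_cm = (2/3)MR² = (2/3)(2.52)(0.255)² = 0.10924 kg m^2; centre at d = 0.399 m, so the parallel axis theorem gives I = 0.10924 + (2.52)(0.399)² = 0.51043 kg m^2.
Solid disk: I_cm = (1/2)MR² = (1/2)(3.22)(0.107)² = 0.018433 kg m^2; centre at d = 0.389 m, so the parallel axis theorem gives I = 0.018433 + (3.22)(0.389)² = 0.50569 kg m^2.
Total I = 0.51043 + 0.50569 = 1.0161 kg m^2.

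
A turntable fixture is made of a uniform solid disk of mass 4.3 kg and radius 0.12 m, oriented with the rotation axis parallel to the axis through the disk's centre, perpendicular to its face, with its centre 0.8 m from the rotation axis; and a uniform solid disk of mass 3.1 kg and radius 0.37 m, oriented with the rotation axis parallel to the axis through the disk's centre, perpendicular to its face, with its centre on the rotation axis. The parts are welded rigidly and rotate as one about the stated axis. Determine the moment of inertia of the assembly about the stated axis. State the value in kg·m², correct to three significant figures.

Solid disk: I_cm = (1/2)MR² = (1/2)(4.3)(0.12)² = 0.03096 kg·m²; centre at d = 0.8 m, so the parallel axis theorem gives I = 0.03096 + (4.3)(0.8)² = 2.783 kg·m².
Solid disk: I_cm = (1/2)MR² = (1/2)(3.1)(0.37)² = 0.21219 kg·m²; axis through the centre, so I = 0.21219 kg·m².
Total I = 2.783 + 0.21219 = 2.9952 kg·m².

3.00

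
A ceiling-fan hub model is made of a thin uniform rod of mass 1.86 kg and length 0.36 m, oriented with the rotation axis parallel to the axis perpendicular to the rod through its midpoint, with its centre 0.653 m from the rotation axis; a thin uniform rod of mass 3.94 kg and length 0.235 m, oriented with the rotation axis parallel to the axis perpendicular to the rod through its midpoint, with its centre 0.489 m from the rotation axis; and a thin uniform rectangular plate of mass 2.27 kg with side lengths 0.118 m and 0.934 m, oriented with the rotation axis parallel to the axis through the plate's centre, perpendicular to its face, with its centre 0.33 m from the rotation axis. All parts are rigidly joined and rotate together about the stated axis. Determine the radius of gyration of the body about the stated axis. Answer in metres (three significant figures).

Thin rod: I_cm = (1/12)ML² = (1/12)(1.86)(0.36)² = 0.020088 kg·m²; centre at d = 0.653 m, so the parallel axis theorem gives I = 0.020088 + (1.86)(0.653)² = 0.81321 kg·m².
Thin rod: I_cm = (1/12)ML² = (1/12)(3.94)(0.235)² = 0.018132 kg·m²; centre at d = 0.489 m, so the parallel axis theorem gives I = 0.018132 + (3.94)(0.489)² = 0.96027 kg·m².
Rectangular plate: I_cm = (1/12)M(a²+b²) = (1/12)(2.27)[(0.118)² + (0.934)²] = 0.16765 kg·m²; centre at d = 0.33 m, so the parallel axis theorem gives I = 0.16765 + (2.27)(0.33)² = 0.41486 kg·m².
Total I = 2.1883 kg·m²; total mass M = 8.07 kg.
k = √(I/M) = √(2.1883/8.07) = 0.52074 m.

0.521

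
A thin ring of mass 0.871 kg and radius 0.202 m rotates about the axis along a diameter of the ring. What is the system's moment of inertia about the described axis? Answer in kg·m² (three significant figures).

0.0178

I_cm = (1/2)MR² = (1/2)(0.871)(0.202)² = 0.01777 kg·m²; axis through the centre, so I = 0.01777 kg·m².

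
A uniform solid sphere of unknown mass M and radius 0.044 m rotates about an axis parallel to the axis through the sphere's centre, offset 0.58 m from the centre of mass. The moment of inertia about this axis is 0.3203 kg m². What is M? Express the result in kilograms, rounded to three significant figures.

I = I_cm + Md² = (2/5)MR² + Md² = M·[0.4·(0.044)² + (0.58)²] = M·0.33717.
So M = 0.3203 / 0.33717 = 0.94995 kg.

0.950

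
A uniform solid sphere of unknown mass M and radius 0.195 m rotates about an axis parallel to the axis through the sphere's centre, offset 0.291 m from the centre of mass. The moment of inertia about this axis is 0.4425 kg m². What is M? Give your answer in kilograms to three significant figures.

4.43

I = I_cm + Md² = (2/5)MR² + Md² = M·[0.4·(0.195)² + (0.291)²] = M·0.099891.
So M = 0.4425 / 0.099891 = 4.4298 kg.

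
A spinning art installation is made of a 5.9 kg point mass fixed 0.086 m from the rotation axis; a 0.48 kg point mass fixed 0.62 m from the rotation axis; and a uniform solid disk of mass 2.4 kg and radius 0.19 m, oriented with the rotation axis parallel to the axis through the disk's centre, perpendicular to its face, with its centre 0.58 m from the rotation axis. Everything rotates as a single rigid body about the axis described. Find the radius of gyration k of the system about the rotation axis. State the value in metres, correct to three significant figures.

Point mass: I_cm = 0; centre at d = 0.086 m, so the parallel axis theorem gives I = 0 + (5.9)(0.086)² = 0.043636 kg m^2.
Point mass: I_cm = 0; centre at d = 0.62 m, so the parallel axis theorem gives I = 0 + (0.48)(0.62)² = 0.18451 kg m^2.
Solid disk: I_cm = (1/2)MR² = (1/2)(2.4)(0.19)² = 0.04332 kg m^2; centre at d = 0.58 m, so the parallel axis theorem gives I = 0.04332 + (2.4)(0.58)² = 0.85068 kg m^2.
Total I = 1.0788 kg m^2; total mass M = 8.78 kg.
k = √(I/M) = √(1.0788/8.78) = 0.35053 m.

0.351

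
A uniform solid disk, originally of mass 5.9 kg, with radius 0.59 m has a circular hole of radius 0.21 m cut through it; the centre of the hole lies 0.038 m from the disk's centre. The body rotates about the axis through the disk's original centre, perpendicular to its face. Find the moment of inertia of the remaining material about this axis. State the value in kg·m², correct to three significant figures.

1.01

Unpierced body about its centre: I₀ = (1/2)MR² = (1/2)(5.9)(0.59)² = 1.0269 kg·m².
The removed disk has mass m = M·(r/R)² = (5.9)(0.21/0.59)² = 0.74746 kg (same uniform areal density).
Its moment of inertia about the rotation axis (parallel-axis theorem): I_hole = (1/2)mr² + md² = (1/2)(0.74746)(0.21)² + (0.74746)(0.038)² = 0.017561 kg·m².
Treating the hole as negative mass, I = I₀ − I_hole = 1.0269 − 0.017561 = 1.0093 kg·m².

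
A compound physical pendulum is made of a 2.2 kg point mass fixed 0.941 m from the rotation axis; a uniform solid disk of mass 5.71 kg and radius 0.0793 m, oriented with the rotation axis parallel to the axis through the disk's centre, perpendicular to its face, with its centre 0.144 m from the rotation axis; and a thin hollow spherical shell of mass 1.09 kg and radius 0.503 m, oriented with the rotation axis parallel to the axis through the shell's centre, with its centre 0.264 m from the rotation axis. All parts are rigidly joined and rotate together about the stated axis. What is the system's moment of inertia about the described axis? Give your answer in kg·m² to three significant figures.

Point mass: I_cm = 0; centre at d = 0.941 m, so I = I_cm + Md² gives I = 0 + (2.2)(0.941)² = 1.9481 kg·m².
Solid disk: I_cm = (1/2)MR² = (1/2)(5.71)(0.0793)² = 0.017954 kg·m²; centre at d = 0.144 m, so I = I_cm + Md² gives I = 0.017954 + (5.71)(0.144)² = 0.13636 kg·m².
Spherical shell: I_cm = (2/3)MR² = (2/3)(1.09)(0.503)² = 0.18385 kg·m²; centre at d = 0.264 m, so I = I_cm + Md² gives I = 0.18385 + (1.09)(0.264)² = 0.25982 kg·m².
Total I = 1.9481 + 0.13636 + 0.25982 = 2.3442 kg·m².

2.34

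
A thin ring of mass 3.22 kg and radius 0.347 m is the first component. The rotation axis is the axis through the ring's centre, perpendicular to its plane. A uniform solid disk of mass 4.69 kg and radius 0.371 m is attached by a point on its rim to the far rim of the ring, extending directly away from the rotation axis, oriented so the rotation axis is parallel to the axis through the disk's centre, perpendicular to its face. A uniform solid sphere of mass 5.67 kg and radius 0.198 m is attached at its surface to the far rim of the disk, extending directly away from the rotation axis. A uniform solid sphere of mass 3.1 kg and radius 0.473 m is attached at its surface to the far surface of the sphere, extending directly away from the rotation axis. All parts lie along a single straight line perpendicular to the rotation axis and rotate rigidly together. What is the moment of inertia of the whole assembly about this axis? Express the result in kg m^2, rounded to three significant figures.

24.8

Thin ring: I_cm = MR² = (3.22)(0.347)² = 0.38772 kg m^2; axis through the centre, so I = 0.38772 kg m^2.
Solid disk: I_cm = (1/2)MR² = (1/2)(4.69)(0.371)² = 0.32277 kg m^2; centre at d = 0.347 + 0.371 = 0.718 m, so I = I_cm + Md² gives I = 0.32277 + (4.69)(0.718)² = 2.7406 kg m^2.
Solid sphere: I_cm = (2/5)MR² = (2/5)(5.67)(0.198)² = 0.088915 kg m^2; centre at d = 0.347 + 0.371 + 0.371 + 0.198 = 1.287 m, so I = I_cm + Md² gives I = 0.088915 + (5.67)(1.287)² = 9.4805 kg m^2.
Solid sphere: I_cm = (2/5)MR² = (2/5)(3.1)(0.473)² = 0.27742 kg m^2; centre at d = 0.347 + 0.371 + 0.371 + 0.198 + 0.198 + 0.473 = 1.958 m, so I = I_cm + Md² gives I = 0.27742 + (3.1)(1.958)² = 12.162 kg m^2.
Total I = 0.38772 + 2.7406 + 9.4805 + 12.162 = 24.771 kg m^2.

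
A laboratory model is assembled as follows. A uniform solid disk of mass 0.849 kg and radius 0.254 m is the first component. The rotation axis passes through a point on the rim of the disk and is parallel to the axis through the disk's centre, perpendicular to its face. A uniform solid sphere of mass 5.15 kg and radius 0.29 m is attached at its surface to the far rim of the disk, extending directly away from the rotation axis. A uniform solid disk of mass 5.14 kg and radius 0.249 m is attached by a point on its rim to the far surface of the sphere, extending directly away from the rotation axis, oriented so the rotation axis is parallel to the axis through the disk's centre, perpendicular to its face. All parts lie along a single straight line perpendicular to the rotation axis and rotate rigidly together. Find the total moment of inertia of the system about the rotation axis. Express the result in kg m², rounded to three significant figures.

12.9

Solid disk: I_cm = (1/2)MR² = (1/2)(0.849)(0.254)² = 0.027387 kg m²; centre at d = 0.254 m, so the parallel axis theorem gives I = 0.027387 + (0.849)(0.254)² = 0.082161 kg m².
Solid sphere: I_cm = (2/5)MR² = (2/5)(5.15)(0.29)² = 0.17325 kg m²; centre at d = 0.254 + 0.254 + 0.29 = 0.798 m, so the parallel axis theorem gives I = 0.17325 + (5.15)(0.798)² = 3.4528 kg m².
Solid disk: I_cm = (1/2)MR² = (1/2)(5.14)(0.249)² = 0.15934 kg m²; centre at d = 0.254 + 0.254 + 0.29 + 0.29 + 0.249 = 1.337 m, so the parallel axis theorem gives I = 0.15934 + (5.14)(1.337)² = 9.3474 kg m².
Total I = 0.082161 + 3.4528 + 9.3474 = 12.882 kg m².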